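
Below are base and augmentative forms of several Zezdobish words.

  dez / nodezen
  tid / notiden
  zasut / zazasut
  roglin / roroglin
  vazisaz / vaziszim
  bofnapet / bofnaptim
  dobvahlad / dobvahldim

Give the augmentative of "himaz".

hihimaz

dez and vazisaz both end in -z yet inflect differently (nodezen, vaziszim), so the final letter is not what conditions the rule; the number of vowels is.
"himaz" has 2 vowels. The stems with 2 vowels (zasut → zazasut, roglin → roroglin) repeat the first consonant+vowel as a prefix.
The other patterns: stems with 1 vowel add no- … -en around the stem; stems with 3 vowels delete the last vowel and add -im.
So himaz → hihimaz.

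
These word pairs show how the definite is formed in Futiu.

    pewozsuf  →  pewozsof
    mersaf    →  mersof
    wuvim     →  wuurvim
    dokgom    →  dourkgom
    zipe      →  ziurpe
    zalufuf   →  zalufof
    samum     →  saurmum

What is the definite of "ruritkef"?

ruritkof

"ruritkef" ends in -f. The stems ending in -f (pewozsuf → pewozsof, zalufuf → zalufof, mersaf → mersof) change the last vowel to 'o'.
The other pattern: stems ending in -e or -m insert -ur- after the first vowel.
So ruritkef → ruritkof.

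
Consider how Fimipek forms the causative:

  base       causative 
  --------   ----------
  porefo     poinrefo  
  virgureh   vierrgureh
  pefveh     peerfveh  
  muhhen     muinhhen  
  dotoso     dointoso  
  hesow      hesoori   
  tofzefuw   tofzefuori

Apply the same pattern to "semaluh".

seermaluh

hesow and dotoso both have last vowel 'o' yet inflect differently (hesoori, dointoso), so the last vowel is not what conditions the rule; the final letter is.
"semaluh" ends in -h. The stems ending in -h (pefveh → peerfveh, virgureh → vierrgureh) insert -er- after the first vowel.
So semaluh → seermaluh.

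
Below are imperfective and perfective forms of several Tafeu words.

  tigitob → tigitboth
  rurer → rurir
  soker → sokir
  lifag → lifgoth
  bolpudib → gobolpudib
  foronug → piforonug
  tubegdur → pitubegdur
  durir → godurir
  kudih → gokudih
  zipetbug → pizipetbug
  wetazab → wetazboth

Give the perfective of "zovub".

durir and soker both end in -r yet inflect differently (godurir, sokir), so the final letter is not what conditions the rule; the last vowel is.
"zovub" has last vowel 'u'. The stems whose last vowel is 'u' (foronug → piforonug, tubegdur → pitubegdur, zipetbug → pizipetbug) add the prefix pi-.
The other patterns: stems whose last vowel is 'i' add the prefix go-; stems whose last vowel is 'e' change the last vowel to 'i'; stems whose last vowel is 'a' or 'o' delete the last vowel and add -oth.
So zovub → pizovub.

pizovub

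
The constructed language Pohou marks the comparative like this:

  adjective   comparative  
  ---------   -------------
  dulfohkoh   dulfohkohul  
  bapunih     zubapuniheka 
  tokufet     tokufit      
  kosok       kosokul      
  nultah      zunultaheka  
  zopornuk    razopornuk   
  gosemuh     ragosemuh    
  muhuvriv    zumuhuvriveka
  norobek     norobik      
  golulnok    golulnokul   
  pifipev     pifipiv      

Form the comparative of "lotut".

ralotut

dulfohkoh and nultah both end in -h yet inflect differently (dulfohkohul, zunultaheka), so the final letter is not what conditions the rule; the last vowel is.
"lotut" has last vowel 'u'. The stems whose last vowel is 'u' (zopornuk → razopornuk, gosemuh → ragosemuh) add the prefix ra-.
So lotut → ralotut.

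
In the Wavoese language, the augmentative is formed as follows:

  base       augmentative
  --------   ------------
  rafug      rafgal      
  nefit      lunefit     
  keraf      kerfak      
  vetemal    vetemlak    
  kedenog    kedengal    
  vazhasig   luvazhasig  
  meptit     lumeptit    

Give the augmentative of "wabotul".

wabotlal

vazhasig and rafug both end in -g yet inflect differently (luvazhasig, rafgal), so the final letter is not what conditions the rule; the last vowel is.
"wabotul" has last vowel 'u'. The one such stem in the data (rafug → rafgal) deletes the last vowel and adds -al (as does kedenog), so the same rule applies.
The other patterns: stems whose last vowel is 'i' add the prefix lu-; stems whose last vowel is 'a' delete the last vowel and add -ak.
So wabotul → wabotlal.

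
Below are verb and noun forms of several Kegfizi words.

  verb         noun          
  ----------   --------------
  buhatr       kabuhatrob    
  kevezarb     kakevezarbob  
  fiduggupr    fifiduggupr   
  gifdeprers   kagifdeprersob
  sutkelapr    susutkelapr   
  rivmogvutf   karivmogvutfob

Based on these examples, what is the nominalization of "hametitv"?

kahametitvob

fiduggupr and buhatr both end in -r yet inflect differently (fifiduggupr, kabuhatrob), so the final letter is not what conditions the rule; the second-to-last letter is.
"hametitv" has second-to-last letter 't'. The stems whose second-to-last letter is 't' (buhatr → kabuhatrob, rivmogvutf → karivmogvutfob) add ka- … -ob around the stem.
So hametitv → kahametitvob.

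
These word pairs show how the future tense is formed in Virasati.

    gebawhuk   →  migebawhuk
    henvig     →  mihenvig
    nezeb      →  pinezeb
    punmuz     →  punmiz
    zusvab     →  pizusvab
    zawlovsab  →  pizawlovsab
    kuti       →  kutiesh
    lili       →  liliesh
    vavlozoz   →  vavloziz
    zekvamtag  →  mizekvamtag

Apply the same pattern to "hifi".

hifiesh

"hifi" ends in -i. The stems ending in -i (kuti → kutiesh, lili → liliesh) add -esh.
So hifi → hifiesh.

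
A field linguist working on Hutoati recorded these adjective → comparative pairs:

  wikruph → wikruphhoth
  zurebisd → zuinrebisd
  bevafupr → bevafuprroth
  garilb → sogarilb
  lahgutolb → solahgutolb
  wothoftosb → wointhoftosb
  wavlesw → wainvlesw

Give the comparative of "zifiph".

"zifiph" has second-to-last letter 'p'. The stems whose second-to-last letter is 'p' (bevafupr → bevafuprroth, wikruph → wikruphhoth) double the final consonant and add -oth.
The other patterns: stems whose second-to-last letter is 'l' add the prefix so-; stems whose second-to-last letter is 's' insert -in- after the first vowel.
So zifiph → zifiphhoth.

zifiphhoth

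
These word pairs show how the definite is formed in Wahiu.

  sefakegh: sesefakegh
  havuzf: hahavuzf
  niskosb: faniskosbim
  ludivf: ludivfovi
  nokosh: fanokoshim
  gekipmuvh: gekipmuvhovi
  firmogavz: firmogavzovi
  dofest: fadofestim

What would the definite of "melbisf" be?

famelbisfim

nokosh and gekipmuvh both end in -h yet inflect differently (fanokoshim, gekipmuvhovi), so the final letter is not what conditions the rule; the second-to-last letter is.
"melbisf" has second-to-last letter 's'. The stems whose second-to-last letter is 's' (dofest → fadofestim, nokosh → fanokoshim, niskosb → faniskosbim) add fa- … -im around the stem.
So melbisf → famelbisfim.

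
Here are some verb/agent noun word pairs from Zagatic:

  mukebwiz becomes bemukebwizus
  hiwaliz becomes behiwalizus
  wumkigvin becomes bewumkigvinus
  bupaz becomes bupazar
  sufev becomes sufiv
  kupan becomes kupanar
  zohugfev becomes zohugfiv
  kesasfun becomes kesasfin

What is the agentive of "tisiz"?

betisizus

"tisiz" has last vowel 'i'. The stems whose last vowel is 'i' (mukebwiz → bemukebwizus, hiwaliz → behiwalizus, wumkigvin → bewumkigvinus) add be- … -us around the stem.
The other patterns: stems whose last vowel is 'a' add -ar; stems whose last vowel is 'e' or 'u' change the last vowel to 'i'.
So tisiz → betisizus.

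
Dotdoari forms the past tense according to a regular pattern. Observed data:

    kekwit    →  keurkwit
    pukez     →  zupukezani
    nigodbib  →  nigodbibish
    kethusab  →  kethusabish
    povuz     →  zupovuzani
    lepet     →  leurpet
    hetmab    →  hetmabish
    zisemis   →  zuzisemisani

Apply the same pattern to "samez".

"samez" ends in -z. The stems ending in -z (povuz → zupovuzani, pukez → zupukezani) add zu- … -ani around the stem.
The other patterns: stems ending in -b add -ish; stems ending in -t insert -ur- after the first vowel.
So samez → zusamezani.

zusamezani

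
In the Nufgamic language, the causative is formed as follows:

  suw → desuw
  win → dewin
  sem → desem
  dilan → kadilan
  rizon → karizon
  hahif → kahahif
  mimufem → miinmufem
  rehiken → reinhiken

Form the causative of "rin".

win and dilan both end in -n yet inflect differently (dewin, kadilan), so the final letter is not what conditions the rule; the number of vowels is.
"rin" has 1 vowel. The stems with 1 vowel (suw → desuw, win → dewin, sem → desem) add the prefix de-.
So rin → derin.

derin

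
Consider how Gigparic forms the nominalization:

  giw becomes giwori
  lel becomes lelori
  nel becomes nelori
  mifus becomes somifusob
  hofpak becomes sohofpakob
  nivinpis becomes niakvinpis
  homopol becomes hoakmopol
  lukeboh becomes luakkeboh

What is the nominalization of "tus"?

mifus and nivinpis both end in -s yet inflect differently (somifusob, niakvinpis), so the final letter is not what conditions the rule; the number of vowels is.
"tus" has 1 vowel. The stems with 1 vowel (giw → giwori, lel → lelori, nel → nelori) add -ori.
So tus → tusori.

tusori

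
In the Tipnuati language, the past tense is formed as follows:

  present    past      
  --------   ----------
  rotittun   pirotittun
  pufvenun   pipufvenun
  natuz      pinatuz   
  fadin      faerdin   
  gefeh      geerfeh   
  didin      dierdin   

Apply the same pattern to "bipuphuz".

pibipuphuz

rotittun and fadin both end in -n yet inflect differently (pirotittun, faerdin), so the final letter is not what conditions the rule; the last vowel is.
"bipuphuz" has last vowel 'u'. The stems whose last vowel is 'u' (rotittun → pirotittun, pufvenun → pipufvenun, natuz → pinatuz) add the prefix pi-.
So bipuphuz → pibipuphuz.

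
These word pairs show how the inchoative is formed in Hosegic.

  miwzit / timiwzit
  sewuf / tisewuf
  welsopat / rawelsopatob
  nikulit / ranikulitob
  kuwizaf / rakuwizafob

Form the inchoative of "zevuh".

tizevuh

"zevuh" has 2 vowels. The stems with 2 vowels (miwzit → timiwzit, sewuf → tisewuf) add the prefix ti-.
The other pattern: stems with 3 vowels add ra- … -ob around the stem.
So zevuh → tizevuh.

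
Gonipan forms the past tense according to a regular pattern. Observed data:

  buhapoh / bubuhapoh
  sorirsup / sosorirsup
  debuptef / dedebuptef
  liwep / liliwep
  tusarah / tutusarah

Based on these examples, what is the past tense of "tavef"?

tatavef

Every pair shown (buhapoh → bubuhapoh, sorirsup → sosorirsup, debuptef → dedebuptef, …) follows the same rule: repeat the first consonant+vowel as a prefix.
So tavef → tatavef.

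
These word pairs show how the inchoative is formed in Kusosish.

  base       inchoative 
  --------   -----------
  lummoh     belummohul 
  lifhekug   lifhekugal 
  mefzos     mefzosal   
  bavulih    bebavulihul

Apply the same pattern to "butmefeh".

lummoh and mefzos both have last vowel 'o' yet inflect differently (belummohul, mefzosal), so the last vowel is not what conditions the rule; the final letter is.
"butmefeh" ends in -h. The stems ending in -h (lummoh → belummohul, bavulih → bebavulihul) add be- … -ul around the stem.
So butmefeh → bebutmefehul.

bebutmefehul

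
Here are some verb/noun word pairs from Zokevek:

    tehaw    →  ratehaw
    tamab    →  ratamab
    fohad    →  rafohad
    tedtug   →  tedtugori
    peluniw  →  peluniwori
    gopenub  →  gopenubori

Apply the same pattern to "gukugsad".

tehaw and peluniw both end in -w yet inflect differently (ratehaw, peluniwori), so the final letter is not what conditions the rule; the last vowel is.
"gukugsad" has last vowel 'a'. The stems whose last vowel is 'a' (tehaw → ratehaw, tamab → ratamab, fohad → rafohad) add the prefix ra-.
The other pattern: stems whose last vowel is 'i' or 'u' add -ori.
So gukugsad → ragukugsad.

ragukugsad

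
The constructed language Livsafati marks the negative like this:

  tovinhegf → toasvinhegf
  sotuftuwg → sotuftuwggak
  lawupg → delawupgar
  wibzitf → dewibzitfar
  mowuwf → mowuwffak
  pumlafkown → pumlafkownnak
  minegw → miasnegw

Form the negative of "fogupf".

defogupfar

tovinhegf and mowuwf both end in -f yet inflect differently (toasvinhegf, mowuwffak), so the final letter is not what conditions the rule; the second-to-last letter is.
"fogupf" has second-to-last letter 'p'. The one such stem in the data (lawupg → delawupgar) adds de- … -ar around the stem, so the same rule applies.
So fogupf → defogupfar.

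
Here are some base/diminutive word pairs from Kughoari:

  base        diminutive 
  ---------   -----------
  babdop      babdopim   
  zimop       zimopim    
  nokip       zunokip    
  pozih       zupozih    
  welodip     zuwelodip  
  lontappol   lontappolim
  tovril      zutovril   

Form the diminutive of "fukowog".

fukowogim

"fukowog" has last vowel 'o'. The stems whose last vowel is 'o' (babdop → babdopim, zimop → zimopim, lontappol → lontappolim) add -im.
The other pattern: stems whose last vowel is 'i' add the prefix zu-.
So fukowog → fukowogim.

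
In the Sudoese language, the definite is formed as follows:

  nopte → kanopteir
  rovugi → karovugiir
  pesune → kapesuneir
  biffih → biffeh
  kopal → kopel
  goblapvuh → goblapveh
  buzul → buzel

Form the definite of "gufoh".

rovugi and biffih both have last vowel 'i' yet inflect differently (karovugiir, biffeh), so the last vowel is not what conditions the rule; whether the stem ends in a vowel or a consonant is.
"gufoh" ends in a consonant. The stems ending in a consonant (biffih → biffeh, kopal → kopel, goblapvuh → goblapveh) change the last vowel to 'e'.
The other pattern: stems ending in a vowel add ka- … -ir around the stem.
So gufoh → gufeh.

gufeh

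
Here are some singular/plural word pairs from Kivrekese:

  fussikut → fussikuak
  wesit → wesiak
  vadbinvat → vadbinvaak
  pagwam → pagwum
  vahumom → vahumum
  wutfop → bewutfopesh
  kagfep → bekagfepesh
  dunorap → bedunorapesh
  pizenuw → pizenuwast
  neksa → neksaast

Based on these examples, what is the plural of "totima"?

totimaast

vadbinvat and pagwam both have last vowel 'a' yet inflect differently (vadbinvaak, pagwum), so the last vowel is not what conditions the rule; the final letter is.
"totima" ends in -a. The one such stem in the data (neksa → neksaast) adds -ast, so the same rule applies.
The other patterns: stems ending in -t drop the final letter and add -ak; stems ending in -m change the last vowel to 'u'; stems ending in -p add be- … -esh around the stem.
So totima → totimaast.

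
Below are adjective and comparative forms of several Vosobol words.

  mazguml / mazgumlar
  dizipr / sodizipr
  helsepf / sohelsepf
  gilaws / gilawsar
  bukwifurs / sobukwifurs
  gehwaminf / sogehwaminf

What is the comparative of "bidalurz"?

gilaws and bukwifurs both end in -s yet inflect differently (gilawsar, sobukwifurs), so the final letter is not what conditions the rule; the second-to-last letter is.
"bidalurz" has second-to-last letter 'r'. The one such stem in the data (bukwifurs → sobukwifurs) adds the prefix so-, so the same rule applies.
The other pattern: stems whose second-to-last letter is 'm' or 'w' add -ar.
So bidalurz → sobidalurz.

sobidalurz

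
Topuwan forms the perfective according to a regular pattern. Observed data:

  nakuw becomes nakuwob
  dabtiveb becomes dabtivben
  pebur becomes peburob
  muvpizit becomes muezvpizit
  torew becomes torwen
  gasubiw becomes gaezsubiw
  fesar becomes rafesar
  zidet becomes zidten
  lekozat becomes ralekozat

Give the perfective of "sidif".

siezdif

muvpizit and lekozat both end in -t yet inflect differently (muezvpizit, ralekozat), so the final letter is not what conditions the rule; the last vowel is.
"sidif" has last vowel 'i'. The stems whose last vowel is 'i' (gasubiw → gaezsubiw, muvpizit → muezvpizit) insert -ez- after the first vowel.
So sidif → siezdif.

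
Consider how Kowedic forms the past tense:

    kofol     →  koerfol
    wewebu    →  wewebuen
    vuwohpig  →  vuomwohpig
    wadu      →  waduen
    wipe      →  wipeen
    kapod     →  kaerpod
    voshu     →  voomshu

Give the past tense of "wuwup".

wadu and voshu both end in -u yet inflect differently (waduen, voomshu), so the final letter is not what conditions the rule; the first letter is.
"wuwup" begins with w-. The stems beginning with w- (wadu → waduen, wipe → wipeen, wewebu → wewebuen) add -en.
The other patterns: stems beginning with k- insert -er- after the first vowel; stems beginning with v- insert -om- after the first vowel.
So wuwup → wuwupen.

wuwupen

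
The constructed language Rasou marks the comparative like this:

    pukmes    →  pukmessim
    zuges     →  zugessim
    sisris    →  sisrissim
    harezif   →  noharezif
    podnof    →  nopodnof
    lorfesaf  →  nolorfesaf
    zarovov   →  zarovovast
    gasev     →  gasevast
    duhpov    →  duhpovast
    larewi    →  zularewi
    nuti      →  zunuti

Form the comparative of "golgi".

sisris and harezif both have last vowel 'i' yet inflect differently (sisrissim, noharezif), so the last vowel is not what conditions the rule; the final letter is.
"golgi" ends in -i. The stems ending in -i (larewi → zularewi, nuti → zunuti) add the prefix zu-.
The other patterns: stems ending in -s double the final consonant and add -im; stems ending in -f add the prefix no-; stems ending in -v add -ast.
So golgi → zugolgi.

zugolgi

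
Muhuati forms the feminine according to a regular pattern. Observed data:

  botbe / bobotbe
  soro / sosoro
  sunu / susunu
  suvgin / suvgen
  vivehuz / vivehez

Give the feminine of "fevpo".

"fevpo" ends in a vowel. The stems ending in a vowel (botbe → bobotbe, soro → sosoro, sunu → susunu) repeat the first consonant+vowel as a prefix.
The other pattern: stems ending in a consonant change the last vowel to 'e'.
So fevpo → fefevpo.

fefevpo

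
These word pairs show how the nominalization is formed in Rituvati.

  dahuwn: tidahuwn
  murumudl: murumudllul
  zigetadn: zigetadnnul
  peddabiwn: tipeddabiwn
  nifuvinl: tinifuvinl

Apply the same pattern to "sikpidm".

sikpidmmul

zigetadn and peddabiwn both end in -n yet inflect differently (zigetadnnul, tipeddabiwn), so the final letter is not what conditions the rule; the second-to-last letter is.
"sikpidm" has second-to-last letter 'd'. The stems whose second-to-last letter is 'd' (zigetadn → zigetadnnul, murumudl → murumudllul) double the final consonant and add -ul.
The other pattern: stems whose second-to-last letter is 'n' or 'w' add the prefix ti-.
So sikpidm → sikpidmmul.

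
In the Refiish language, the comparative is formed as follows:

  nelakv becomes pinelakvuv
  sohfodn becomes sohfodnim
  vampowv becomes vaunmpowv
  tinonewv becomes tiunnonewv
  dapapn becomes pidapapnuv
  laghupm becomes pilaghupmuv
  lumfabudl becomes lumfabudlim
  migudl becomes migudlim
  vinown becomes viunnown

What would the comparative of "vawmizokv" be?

vinown and sohfodn both end in -n yet inflect differently (viunnown, sohfodnim), so the final letter is not what conditions the rule; the second-to-last letter is.
"vawmizokv" has second-to-last letter 'k'. The one such stem in the data (nelakv → pinelakvuv) adds pi- … -uv around the stem, so the same rule applies.
The other patterns: stems whose second-to-last letter is 'w' insert -un- after the first vowel; stems whose second-to-last letter is 'd' add -im.
So vawmizokv → pivawmizokvuv.

pivawmizokvuv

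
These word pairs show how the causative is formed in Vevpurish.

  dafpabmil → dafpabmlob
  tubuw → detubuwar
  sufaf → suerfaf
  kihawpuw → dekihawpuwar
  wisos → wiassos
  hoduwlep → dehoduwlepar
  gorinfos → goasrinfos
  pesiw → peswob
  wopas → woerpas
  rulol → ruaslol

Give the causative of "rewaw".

reerwaw

gorinfos and wopas both end in -s yet inflect differently (goasrinfos, woerpas), so the final letter is not what conditions the rule; the last vowel is.
"rewaw" has last vowel 'a'. The stems whose last vowel is 'a' (wopas → woerpas, sufaf → suerfaf) insert -er- after the first vowel.
The other patterns: stems whose last vowel is 'o' insert -as- after the first vowel; stems whose last vowel is 'e' or 'u' add de- … -ar around the stem; stems whose last vowel is 'i' delete the last vowel and add -ob.
So rewaw → reerwaw.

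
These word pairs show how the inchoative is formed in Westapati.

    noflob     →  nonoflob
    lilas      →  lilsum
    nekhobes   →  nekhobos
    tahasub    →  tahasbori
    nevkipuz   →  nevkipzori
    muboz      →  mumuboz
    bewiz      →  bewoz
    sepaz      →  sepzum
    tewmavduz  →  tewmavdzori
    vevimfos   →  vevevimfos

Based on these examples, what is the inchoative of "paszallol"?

"paszallol" has last vowel 'o'. The stems whose last vowel is 'o' (vevimfos → vevevimfos, noflob → nonoflob, muboz → mumuboz) repeat the first consonant+vowel as a prefix.
So paszallol → papaszallol.

papaszallol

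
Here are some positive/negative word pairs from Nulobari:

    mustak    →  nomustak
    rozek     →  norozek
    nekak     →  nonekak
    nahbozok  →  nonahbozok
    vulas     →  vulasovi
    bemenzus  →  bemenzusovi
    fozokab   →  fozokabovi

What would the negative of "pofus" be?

pofusovi

mustak and vulas both have last vowel 'a' yet inflect differently (nomustak, vulasovi), so the last vowel is not what conditions the rule; the final letter is.
"pofus" ends in -s. The stems ending in -s (vulas → vulasovi, bemenzus → bemenzusovi) add -ovi.
So pofus → pofusovi.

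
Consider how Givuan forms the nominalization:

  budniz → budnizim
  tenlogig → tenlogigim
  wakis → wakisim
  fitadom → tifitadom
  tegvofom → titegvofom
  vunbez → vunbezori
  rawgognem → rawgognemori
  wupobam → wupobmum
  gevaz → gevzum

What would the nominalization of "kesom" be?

budniz and vunbez both end in -z yet inflect differently (budnizim, vunbezori), so the final letter is not what conditions the rule; the last vowel is.
"kesom" has last vowel 'o'. The stems whose last vowel is 'o' (fitadom → tifitadom, tegvofom → titegvofom) add the prefix ti-.
So kesom → tikesom.

tikesom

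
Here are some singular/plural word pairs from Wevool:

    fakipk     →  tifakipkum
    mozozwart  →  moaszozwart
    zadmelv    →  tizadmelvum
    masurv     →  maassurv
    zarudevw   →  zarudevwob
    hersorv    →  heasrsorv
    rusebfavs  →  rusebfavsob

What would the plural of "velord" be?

veaslord

"velord" has second-to-last letter 'r'. The stems whose second-to-last letter is 'r' (hersorv → heasrsorv, mozozwart → moaszozwart, masurv → maassurv) insert -as- after the first vowel.
The other patterns: stems whose second-to-last letter is 'v' add -ob; stems whose second-to-last letter is 'l' or 'p' add ti- … -um around the stem.
So velord → veaslord.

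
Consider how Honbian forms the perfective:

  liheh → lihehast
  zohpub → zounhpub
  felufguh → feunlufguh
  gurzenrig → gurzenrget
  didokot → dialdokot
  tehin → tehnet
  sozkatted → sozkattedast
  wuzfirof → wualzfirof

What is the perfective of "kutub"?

liheh and felufguh both end in -h yet inflect differently (lihehast, feunlufguh), so the final letter is not what conditions the rule; the last vowel is.
"kutub" has last vowel 'u'. The stems whose last vowel is 'u' (felufguh → feunlufguh, zohpub → zounhpub) insert -un- after the first vowel.
The other patterns: stems whose last vowel is 'e' add -ast; stems whose last vowel is 'i' delete the last vowel and add -et; stems whose last vowel is 'o' insert -al- after the first vowel.
So kutub → kuuntub.

kuuntub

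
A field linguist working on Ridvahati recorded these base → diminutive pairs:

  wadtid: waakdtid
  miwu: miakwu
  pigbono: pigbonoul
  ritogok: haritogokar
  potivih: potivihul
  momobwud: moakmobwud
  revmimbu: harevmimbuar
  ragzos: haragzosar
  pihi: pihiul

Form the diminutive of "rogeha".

harogehaar

revmimbu and miwu both end in -u yet inflect differently (harevmimbuar, miakwu), so the final letter is not what conditions the rule; the first letter is.
"rogeha" begins with r-. The stems beginning with r- (ritogok → haritogokar, ragzos → haragzosar, revmimbu → harevmimbuar) add ha- … -ar around the stem.
The other patterns: stems beginning with p- add -ul; stems beginning with m- or w- insert -ak- after the first vowel.
So rogeha → harogehaar.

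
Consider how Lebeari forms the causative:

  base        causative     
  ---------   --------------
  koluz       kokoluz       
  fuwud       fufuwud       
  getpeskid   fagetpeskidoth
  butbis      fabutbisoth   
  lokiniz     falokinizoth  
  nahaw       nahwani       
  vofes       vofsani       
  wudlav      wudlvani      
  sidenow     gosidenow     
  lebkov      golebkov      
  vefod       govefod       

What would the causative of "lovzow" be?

fuwud and getpeskid both end in -d yet inflect differently (fufuwud, fagetpeskidoth), so the final letter is not what conditions the rule; the last vowel is.
"lovzow" has last vowel 'o'. The stems whose last vowel is 'o' (sidenow → gosidenow, lebkov → golebkov, vefod → govefod) add the prefix go-.
So lovzow → golovzow.

golovzow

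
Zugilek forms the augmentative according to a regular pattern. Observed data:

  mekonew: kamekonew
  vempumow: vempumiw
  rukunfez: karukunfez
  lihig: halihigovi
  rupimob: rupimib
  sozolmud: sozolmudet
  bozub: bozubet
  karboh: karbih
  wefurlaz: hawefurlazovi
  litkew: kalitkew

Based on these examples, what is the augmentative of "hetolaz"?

hahetolazovi

"hetolaz" has last vowel 'a'. The one such stem in the data (wefurlaz → hawefurlazovi) adds ha- … -ovi around the stem, so the same rule applies.
So hetolaz → hahetolazovi.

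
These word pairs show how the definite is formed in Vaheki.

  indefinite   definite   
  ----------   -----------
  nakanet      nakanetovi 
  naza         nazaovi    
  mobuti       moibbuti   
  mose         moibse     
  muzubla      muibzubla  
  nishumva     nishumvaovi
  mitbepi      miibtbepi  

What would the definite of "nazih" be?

nazihovi

naza and muzubla both end in -a yet inflect differently (nazaovi, muibzubla), so the final letter is not what conditions the rule; the first letter is.
"nazih" begins with n-. The stems beginning with n- (naza → nazaovi, nishumva → nishumvaovi, nakanet → nakanetovi) add -ovi.
So nazih → nazihovi.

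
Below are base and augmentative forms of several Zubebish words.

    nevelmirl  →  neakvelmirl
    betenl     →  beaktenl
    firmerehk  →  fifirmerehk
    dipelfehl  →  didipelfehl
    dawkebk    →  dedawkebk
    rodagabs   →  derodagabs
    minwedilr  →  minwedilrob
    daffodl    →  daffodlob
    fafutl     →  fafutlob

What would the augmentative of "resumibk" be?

deresumibk

nevelmirl and dipelfehl both end in -l yet inflect differently (neakvelmirl, didipelfehl), so the final letter is not what conditions the rule; the second-to-last letter is.
"resumibk" has second-to-last letter 'b'. The stems whose second-to-last letter is 'b' (dawkebk → dedawkebk, rodagabs → derodagabs) add the prefix de-.
The other patterns: stems whose second-to-last letter is 'n' or 'r' insert -ak- after the first vowel; stems whose second-to-last letter is 'h' repeat the first consonant+vowel as a prefix; stems whose second-to-last letter is 'd', 'l' or 't' add -ob.
So resumibk → deresumibk.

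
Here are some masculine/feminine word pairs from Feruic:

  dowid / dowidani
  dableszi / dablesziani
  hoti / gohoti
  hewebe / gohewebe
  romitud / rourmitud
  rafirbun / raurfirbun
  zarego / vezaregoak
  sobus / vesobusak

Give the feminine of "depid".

depidani

"depid" begins with d-. The stems beginning with d- (dowid → dowidani, dableszi → dablesziani) add -ani.
So depid → depidani.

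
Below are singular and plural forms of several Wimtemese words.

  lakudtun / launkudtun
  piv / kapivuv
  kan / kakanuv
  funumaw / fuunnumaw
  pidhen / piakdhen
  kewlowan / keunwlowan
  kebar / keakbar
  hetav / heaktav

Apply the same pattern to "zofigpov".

zounfigpov

"zofigpov" has 3 vowels. The stems with 3 vowels (lakudtun → launkudtun, kewlowan → keunwlowan, funumaw → fuunnumaw) insert -un- after the first vowel.
The other patterns: stems with 1 vowel add ka- … -uv around the stem; stems with 2 vowels insert -ak- after the first vowel.
So zofigpov → zounfigpov.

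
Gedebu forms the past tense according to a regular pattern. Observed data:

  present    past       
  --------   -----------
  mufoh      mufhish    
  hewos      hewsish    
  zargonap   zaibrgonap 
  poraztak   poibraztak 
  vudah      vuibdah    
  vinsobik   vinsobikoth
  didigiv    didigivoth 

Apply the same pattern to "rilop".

mufoh and vudah both end in -h yet inflect differently (mufhish, vuibdah), so the final letter is not what conditions the rule; the last vowel is.
"rilop" has last vowel 'o'. The stems whose last vowel is 'o' (mufoh → mufhish, hewos → hewsish) delete the last vowel and add -ish.
So rilop → rilpish.

rilpish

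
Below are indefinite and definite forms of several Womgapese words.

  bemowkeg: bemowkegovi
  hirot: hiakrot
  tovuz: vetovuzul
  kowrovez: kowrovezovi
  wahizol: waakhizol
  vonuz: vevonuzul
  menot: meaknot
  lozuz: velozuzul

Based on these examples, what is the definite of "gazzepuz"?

vegazzepuzul

vonuz and kowrovez both end in -z yet inflect differently (vevonuzul, kowrovezovi), so the final letter is not what conditions the rule; the last vowel is.
"gazzepuz" has last vowel 'u'. The stems whose last vowel is 'u' (vonuz → vevonuzul, tovuz → vetovuzul, lozuz → velozuzul) add ve- … -ul around the stem.
The other patterns: stems whose last vowel is 'o' insert -ak- after the first vowel; stems whose last vowel is 'e' add -ovi.
So gazzepuz → vegazzepuzul.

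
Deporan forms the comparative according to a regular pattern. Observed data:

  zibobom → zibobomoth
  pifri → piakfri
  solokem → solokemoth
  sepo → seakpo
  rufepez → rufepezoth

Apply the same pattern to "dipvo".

diakpvo

sepo and zibobom both have last vowel 'o' yet inflect differently (seakpo, zibobomoth), so the last vowel is not what conditions the rule; whether the stem ends in a vowel or a consonant is.
"dipvo" ends in a vowel. The stems ending in a vowel (sepo → seakpo, pifri → piakfri) insert -ak- after the first vowel.
So dipvo → diakpvo.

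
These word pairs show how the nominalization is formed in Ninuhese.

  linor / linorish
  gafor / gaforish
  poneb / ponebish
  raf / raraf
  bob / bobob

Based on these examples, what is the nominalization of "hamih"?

poneb and bob both end in -b yet inflect differently (ponebish, bobob), so the final letter is not what conditions the rule; the number of vowels is.
"hamih" has 2 vowels. The stems with 2 vowels (poneb → ponebish, gafor → gaforish, linor → linorish) add -ish.
The other pattern: stems with 1 vowel repeat the first consonant+vowel as a prefix.
So hamih → hamihish.

hamihish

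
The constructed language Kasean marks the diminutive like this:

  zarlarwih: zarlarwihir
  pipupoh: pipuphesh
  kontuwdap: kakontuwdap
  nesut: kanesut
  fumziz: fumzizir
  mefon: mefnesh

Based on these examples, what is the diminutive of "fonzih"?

pipupoh and zarlarwih both end in -h yet inflect differently (pipuphesh, zarlarwihir), so the final letter is not what conditions the rule; the last vowel is.
"fonzih" has last vowel 'i'. The stems whose last vowel is 'i' (zarlarwih → zarlarwihir, fumziz → fumzizir) add -ir.
The other patterns: stems whose last vowel is 'o' delete the last vowel and add -esh; stems whose last vowel is 'a' or 'u' add the prefix ka-.
So fonzih → fonzihir.

fonzihir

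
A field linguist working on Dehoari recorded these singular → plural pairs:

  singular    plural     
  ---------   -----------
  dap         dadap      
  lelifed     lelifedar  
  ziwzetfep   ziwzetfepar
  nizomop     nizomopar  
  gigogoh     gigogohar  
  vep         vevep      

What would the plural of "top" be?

totop

"top" has 1 vowel. The stems with 1 vowel (vep → vevep, dap → dadap) repeat the first consonant+vowel as a prefix.
So top → totop.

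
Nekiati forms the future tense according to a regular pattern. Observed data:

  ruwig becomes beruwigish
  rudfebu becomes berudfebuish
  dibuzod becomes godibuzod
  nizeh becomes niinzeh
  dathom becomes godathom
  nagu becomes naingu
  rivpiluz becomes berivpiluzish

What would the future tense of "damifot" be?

godamifot

rudfebu and nagu both end in -u yet inflect differently (berudfebuish, naingu), so the final letter is not what conditions the rule; the first letter is.
"damifot" begins with d-. The stems beginning with d- (dathom → godathom, dibuzod → godibuzod) add the prefix go-.
The other patterns: stems beginning with r- add be- … -ish around the stem; stems beginning with n- insert -in- after the first vowel.
So damifot → godamifot.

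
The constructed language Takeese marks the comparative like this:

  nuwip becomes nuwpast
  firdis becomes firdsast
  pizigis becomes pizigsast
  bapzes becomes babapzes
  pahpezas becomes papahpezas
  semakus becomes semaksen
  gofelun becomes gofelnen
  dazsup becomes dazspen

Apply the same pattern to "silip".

silpast

"silip" has last vowel 'i'. The stems whose last vowel is 'i' (nuwip → nuwpast, firdis → firdsast, pizigis → pizigsast) delete the last vowel and add -ast.
So silip → silpast.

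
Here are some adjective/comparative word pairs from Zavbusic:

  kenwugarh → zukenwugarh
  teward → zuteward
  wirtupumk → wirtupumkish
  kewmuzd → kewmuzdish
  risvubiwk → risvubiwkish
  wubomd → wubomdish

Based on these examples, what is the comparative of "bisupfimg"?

bisupfimgish

teward and wubomd both end in -d yet inflect differently (zuteward, wubomdish), so the final letter is not what conditions the rule; the second-to-last letter is.
"bisupfimg" has second-to-last letter 'm'. The stems whose second-to-last letter is 'm' (wubomd → wubomdish, wirtupumk → wirtupumkish) add -ish.
So bisupfimg → bisupfimgish.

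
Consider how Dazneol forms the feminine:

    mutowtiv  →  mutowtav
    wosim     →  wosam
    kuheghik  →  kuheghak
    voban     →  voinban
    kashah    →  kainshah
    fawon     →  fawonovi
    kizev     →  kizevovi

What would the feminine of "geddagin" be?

geddagan

voban and fawon both end in -n yet inflect differently (voinban, fawonovi), so the final letter is not what conditions the rule; the last vowel is.
"geddagin" has last vowel 'i'. The stems whose last vowel is 'i' (mutowtiv → mutowtav, wosim → wosam, kuheghik → kuheghak) change the last vowel to 'a'.
The other patterns: stems whose last vowel is 'a' insert -in- after the first vowel; stems whose last vowel is 'e' or 'o' add -ovi.
So geddagin → geddagan.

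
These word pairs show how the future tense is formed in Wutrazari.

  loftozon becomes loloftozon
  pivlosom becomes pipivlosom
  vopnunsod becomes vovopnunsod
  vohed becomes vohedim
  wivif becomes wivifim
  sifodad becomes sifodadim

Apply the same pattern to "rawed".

vopnunsod and vohed both end in -d yet inflect differently (vovopnunsod, vohedim), so the final letter is not what conditions the rule; the last vowel is.
"rawed" has last vowel 'e'. The one such stem in the data (vohed → vohedim) adds -im, so the same rule applies.
The other pattern: stems whose last vowel is 'o' repeat the first consonant+vowel as a prefix.
So rawed → rawedim.

rawedim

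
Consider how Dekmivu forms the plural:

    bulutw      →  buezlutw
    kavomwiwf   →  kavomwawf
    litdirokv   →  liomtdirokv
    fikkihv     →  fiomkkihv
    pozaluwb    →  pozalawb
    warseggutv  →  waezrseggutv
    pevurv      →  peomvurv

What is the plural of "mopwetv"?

moezpwetv

warseggutv and fikkihv both end in -v yet inflect differently (waezrseggutv, fiomkkihv), so the final letter is not what conditions the rule; the second-to-last letter is.
"mopwetv" has second-to-last letter 't'. The stems whose second-to-last letter is 't' (warseggutv → waezrseggutv, bulutw → buezlutw) insert -ez- after the first vowel.
So mopwetv → moezpwetv.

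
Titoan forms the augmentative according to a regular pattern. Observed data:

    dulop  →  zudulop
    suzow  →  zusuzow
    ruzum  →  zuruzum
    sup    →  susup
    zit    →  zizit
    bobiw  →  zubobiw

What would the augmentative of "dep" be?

dulop and sup both end in -p yet inflect differently (zudulop, susup), so the final letter is not what conditions the rule; the number of vowels is.
"dep" has 1 vowel. The stems with 1 vowel (sup → susup, zit → zizit) repeat the first consonant+vowel as a prefix.
The other pattern: stems with 2 vowels add the prefix zu-.
So dep → dedep.

dedep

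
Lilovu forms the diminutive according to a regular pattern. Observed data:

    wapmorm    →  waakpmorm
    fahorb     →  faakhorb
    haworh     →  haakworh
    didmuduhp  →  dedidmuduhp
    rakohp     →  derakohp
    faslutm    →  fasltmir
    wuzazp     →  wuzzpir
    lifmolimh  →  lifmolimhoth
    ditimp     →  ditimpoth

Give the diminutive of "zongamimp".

"zongamimp" has second-to-last letter 'm'. The stems whose second-to-last letter is 'm' (lifmolimh → lifmolimhoth, ditimp → ditimpoth) add -oth.
So zongamimp → zongamimpoth.

zongamimpoth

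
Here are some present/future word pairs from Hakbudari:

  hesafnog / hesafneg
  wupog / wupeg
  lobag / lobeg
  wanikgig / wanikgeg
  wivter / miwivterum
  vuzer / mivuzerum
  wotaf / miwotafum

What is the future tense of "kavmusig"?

lobag and wotaf both have last vowel 'a' yet inflect differently (lobeg, miwotafum), so the last vowel is not what conditions the rule; the final letter is.
"kavmusig" ends in -g. The stems ending in -g (hesafnog → hesafneg, wupog → wupeg, lobag → lobeg) change the last vowel to 'e'.
So kavmusig → kavmuseg.

kavmuseg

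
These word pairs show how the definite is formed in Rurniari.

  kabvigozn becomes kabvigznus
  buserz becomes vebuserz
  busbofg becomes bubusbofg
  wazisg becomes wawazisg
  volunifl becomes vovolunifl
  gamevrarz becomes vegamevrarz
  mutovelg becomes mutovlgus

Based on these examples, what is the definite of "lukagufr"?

lulukagufr

wazisg and mutovelg both end in -g yet inflect differently (wawazisg, mutovlgus), so the final letter is not what conditions the rule; the second-to-last letter is.
"lukagufr" has second-to-last letter 'f'. The stems whose second-to-last letter is 'f' (volunifl → vovolunifl, busbofg → bubusbofg) repeat the first consonant+vowel as a prefix.
So lukagufr → lulukagufr.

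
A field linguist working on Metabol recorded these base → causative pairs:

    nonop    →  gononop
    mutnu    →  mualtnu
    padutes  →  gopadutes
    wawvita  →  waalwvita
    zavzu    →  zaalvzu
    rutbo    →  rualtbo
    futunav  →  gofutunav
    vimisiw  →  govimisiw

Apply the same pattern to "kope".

futunav and wawvita both have last vowel 'a' yet inflect differently (gofutunav, waalwvita), so the last vowel is not what conditions the rule; whether the stem ends in a vowel or a consonant is.
"kope" ends in a vowel. The stems ending in a vowel (zavzu → zaalvzu, mutnu → mualtnu, wawvita → waalwvita) insert -al- after the first vowel.
So kope → koalpe.

koalpe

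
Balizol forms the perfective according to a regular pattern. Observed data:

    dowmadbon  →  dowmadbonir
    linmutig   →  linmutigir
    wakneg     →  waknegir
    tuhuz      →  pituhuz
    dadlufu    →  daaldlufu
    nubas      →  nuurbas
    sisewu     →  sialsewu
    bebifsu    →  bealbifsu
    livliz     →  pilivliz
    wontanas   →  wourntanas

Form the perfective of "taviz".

livliz and linmutig both have last vowel 'i' yet inflect differently (pilivliz, linmutigir), so the last vowel is not what conditions the rule; the final letter is.
"taviz" ends in -z. The stems ending in -z (tuhuz → pituhuz, livliz → pilivliz) add the prefix pi-.
The other patterns: stems ending in -g or -n add -ir; stems ending in -u insert -al- after the first vowel; stems ending in -s insert -ur- after the first vowel.
So taviz → pitaviz.

pitaviz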